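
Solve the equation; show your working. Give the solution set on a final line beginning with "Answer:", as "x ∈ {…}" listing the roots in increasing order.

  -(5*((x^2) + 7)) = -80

Step 1. [-(5*((x^2) + 7)) = -80] leading − — multiply by −1. So neg: 5*((x^2) + 7) = 80.
Step 2. [5*((x^2) + 7) = 80] 5·(inner) — divide through by 5, so div: (x^2) + 7 = 16.
Step 3. [(x^2) + 7 = 16] subtract 7: x sits inside (… + 7), so sub: x^2 = 9.
Step 4. [x^2 = 9] LHS squared, RHS 9 ≥ 0: apply √ (±). So sqrt: x = 3 or -3.

Answer: x ∈ {-3, 3}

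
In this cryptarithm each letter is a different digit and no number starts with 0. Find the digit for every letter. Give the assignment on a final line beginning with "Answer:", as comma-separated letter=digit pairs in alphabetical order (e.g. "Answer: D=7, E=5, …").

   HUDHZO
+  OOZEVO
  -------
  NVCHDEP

Step 1. [N] N is the leading digit of a 7-digit sum of two 6-digit numbers; the final carry is exactly 1 ⇒ N=1.
Step 2. [col 1: O + O ≡ P (mod 10)] several values work for O in column 1 (O + O ≡ P (mod 10), carry-in 0); try O=5. So O=5.
Step 3. [col 1: O + O ≡ P (mod 10)] in column 1 we have O+O≡P with carry-in 0; given O=5 and digits 1,5 already taken and all letters distinct, that pins P to 0, so P=0.
Step 4. [col 2: Z + V ≡ E (mod 10)] Z=2 is one option consistent with column 2 (Z + V ≡ E (mod 10), carry-in 1) — take it ⇒ Z=2.
Step 5. [col 2: Z + V ≡ E (mod 10)] several values work for E in column 2 (Z + V ≡ E (mod 10), carry-in 1); try E=7. So E=7.
Step 6. [col 2: Z + V ≡ E (mod 10)] column 2: given Z=2, E=7, carry-in 1, and digits 0,1,2,5,7 already taken and all letters distinct, Z+V≡E (mod 10) forces V=4 ⇒ V=4.
Step 7. [col 3: H + E ≡ D (mod 10)] several values work for D in column 3 (H + E ≡ D (mod 10), carry-in 0); try D=6, so D=6.
Step 8. [col 3: H + E ≡ D (mod 10)] in column 3 we have H+E≡D with carry-in 0; given E=7, D=6 and digits 0,1,2,4,5,6,7 already taken and all letters distinct, that pins H to 9, so H=9.
Step 9. [col 5: U + O ≡ C (mod 10)] column 5 (U + O ≡ C (mod 10), carry-in 0) doesn't pin C yet; pick C=8 and continue, so C=8.
Step 10. [col 5: U + O ≡ C (mod 10)] in column 5 we have U+O≡C with carry-in 0; given O=5, C=8 and digits 0,1,2,4,5,6,7,8,9 already taken and all letters distinct, that pins U to 3 ⇒ U=3.

Answer: C=8, D=6, E=7, H=9, N=1, O=5, P=0, U=3, V=4, Z=2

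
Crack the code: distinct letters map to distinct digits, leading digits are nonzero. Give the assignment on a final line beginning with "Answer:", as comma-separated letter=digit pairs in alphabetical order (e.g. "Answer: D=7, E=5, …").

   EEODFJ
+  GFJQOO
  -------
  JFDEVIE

Step 1. [col 1: J + O ≡ E (mod 10)] no forcing yet in column 1 (carry-in 0); O=7 is free and consistent — try it. So O=7.
Step 2. [col 1: J + O ≡ E (mod 10)] no forcing yet in column 1 (carry-in 0); E=8 is free and consistent — try it. So E=8.
Step 3. [col 1: J + O ≡ E (mod 10)] in column 1 we have J+O≡E with carry-in 0; given O=7, E=8 and digits 7,8 already taken and all letters distinct, that pins J to 1 ⇒ J=1.
Step 4. [col 2: F + O ≡ I (mod 10)] column 2 (F + O ≡ I (mod 10), carry-in 0) doesn't pin I yet; pick I=2 and continue ⇒ I=2.
Step 5. [col 2: F + O ≡ I (mod 10)] column 2: given O=7, I=2, carry-in 0, and digits 1,2,7,8 already taken and all letters distinct, F+O≡I (mod 10) forces F=5, so F=5.
Step 6. [col 3: D + Q ≡ V (mod 10)] several values work for Q in column 3 (D + Q ≡ V (mod 10), carry-in 1); try Q=0. So Q=0.
Step 7. [col 3: D + Q ≡ V (mod 10)] from column 3 (Q=0, carry-in 1, digits 0,1,2,5,7,8 already taken and all letters distinct): D must equal 3, so D=3.
Step 8. [col 3: D + Q ≡ V (mod 10)] column 3 reads D+Q+carry(1)=V with D=3, Q=0; with digits 0,1,2,3,5,7,8 already taken and all letters distinct, the only value for V is 4, so V=4.
Step 9. [col 6: E + G ≡ F (mod 10)] column 6: given E=8, F=5, carry-in 1, and digits 0,1,2,3,4,5,7,8 already taken and all letters distinct, E+G≡F (mod 10) forces G=6, so G=6.

Answer: D=3, E=8, F=5, G=6, I=2, J=1, O=7, Q=0, V=4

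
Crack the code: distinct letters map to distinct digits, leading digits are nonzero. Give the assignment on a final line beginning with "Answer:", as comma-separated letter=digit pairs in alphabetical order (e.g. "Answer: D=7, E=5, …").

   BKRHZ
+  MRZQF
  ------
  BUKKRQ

Step 1. [col 1: Z + F ≡ Q (mod 10)] several values work for F in column 1 (Z + F ≡ Q (mod 10), carry-in 0); try F=7, so F=7.
Step 2. [B] B is the leading digit of a 6-digit sum of two 5-digit numbers; the final carry is exactly 1 ⇒ B=1.
Step 3. [col 1: Z + F ≡ Q (mod 10)] no forcing yet in column 1 (carry-in 0); Q=2 is free and consistent — try it ⇒ Q=2.
Step 4. [col 1: Z + F ≡ Q (mod 10)] from column 1 (F=7, Q=2, carry-in 0, digits 1,2,7 already taken and all letters distinct): Z must equal 5, so Z=5.
Step 5. [col 2: H + Q ≡ R (mod 10)] R=9 is one option consistent with column 2 (H + Q ≡ R (mod 10), carry-in 1) — take it, so R=9.
Step 6. [col 2: H + Q ≡ R (mod 10)] column 2: given Q=2, R=9, carry-in 1, and digits 1,2,5,7,9 already taken and all letters distinct, H+Q≡R (mod 10) forces H=6, so H=6.
Step 7. [col 3: R + Z ≡ K (mod 10)] in column 3 we have R+Z≡K with carry-in 0; given R=9, Z=5 and digits 1,2,5,6,7,9 already taken and all letters distinct, that pins K to 4 ⇒ K=4.
Step 8. [col 5: B + M ≡ U (mod 10)] column 5: given B=1, carry-in 1, and digits 1,2,4,5,6,7,9 already taken and all letters distinct, B+M≡U (mod 10) forces U=0 ⇒ U=0.
Step 9. [col 5: B + M ≡ U (mod 10)] column 5: given B=1, U=0, carry-in 1, and digits 0,1,2,4,5,6,7,9 already taken and all letters distinct, B+M≡U (mod 10) forces M=8, so M=8.

Answer: B=1, F=7, H=6, K=4, M=8, Q=2, R=9, U=0, Z=5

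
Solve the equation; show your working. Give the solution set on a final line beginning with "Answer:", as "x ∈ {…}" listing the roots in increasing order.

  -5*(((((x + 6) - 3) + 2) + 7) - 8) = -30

Step 1. [-5*(((((x + 6) - 3) + 2) + 7) - 8) = -30] -5·(inner) — divide through by -5, so div: ((((x + 6) - 3) + 2) + 7) - 8 = 6.
Step 2. [((((x + 6) - 3) + 2) + 7) - 8 = 6] -8 is outermost — add 8 both sides ⇒ sub: (((x + 6) - 3) + 2) + 7 = 14.
Step 3. [(((x + 6) - 3) + 2) + 7 = 14] +7 is outermost — subtract 7 both sides, so sub: ((x + 6) - 3) + 2 = 7.
Step 4. [((x + 6) - 3) + 2 = 7] peel the +2: subtract 2 from each side ⇒ sub: (x + 6) - 3 = 5.
Step 5. [(x + 6) - 3 = 5] 3 comes off first (add 3), so sub: x + 6 = 8.
Step 6. [x + 6 = 8] subtract 6: x sits inside (… + 6), so sub: x = 2.

Answer: x ∈ {2}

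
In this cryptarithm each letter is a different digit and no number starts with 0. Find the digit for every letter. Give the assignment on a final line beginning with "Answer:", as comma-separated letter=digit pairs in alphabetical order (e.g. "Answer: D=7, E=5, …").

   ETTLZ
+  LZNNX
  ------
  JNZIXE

Step 1. [col 1: Z + X ≡ E (mod 10)] E=7 is one option consistent with column 1 (Z + X ≡ E (mod 10), carry-in 0) — take it, so E=7.
Step 2. [col 1: Z + X ≡ E (mod 10)] several values work for X in column 1 (Z + X ≡ E (mod 10), carry-in 0); try X=3 ⇒ X=3.
Step 3. [col 1: Z + X ≡ E (mod 10)] column 1: given X=3, E=7, carry-in 0, and digits 3,7 already taken and all letters distinct, Z+X≡E (mod 10) forces Z=4, so Z=4.
Step 4. [col 2: L + N ≡ X (mod 10)] no forcing yet in column 2 (carry-in 0); N=5 is free and consistent — try it. So N=5.
Step 5. [col 2: L + N ≡ X (mod 10)] from column 2 (N=5, X=3, carry-in 0, digits 3,4,5,7 already taken and all letters distinct): L must equal 8 ⇒ L=8.
Step 6. [J] J is the leading digit of a 6-digit sum of two 5-digit numbers; the final carry is exactly 1 ⇒ J=1.
Step 7. [col 3: T + N ≡ I (mod 10)] column 3 (T + N ≡ I (mod 10), carry-in 1) doesn't pin I yet; pick I=6 and continue. So I=6.
Step 8. [col 3: T + N ≡ I (mod 10)] column 3: given N=5, I=6, carry-in 1, and digits 1,3,4,5,6,7,8 already taken and all letters distinct, T+N≡I (mod 10) forces T=0. So T=0.

Answer: E=7, I=6, J=1, L=8, N=5, T=0, X=3, Z=4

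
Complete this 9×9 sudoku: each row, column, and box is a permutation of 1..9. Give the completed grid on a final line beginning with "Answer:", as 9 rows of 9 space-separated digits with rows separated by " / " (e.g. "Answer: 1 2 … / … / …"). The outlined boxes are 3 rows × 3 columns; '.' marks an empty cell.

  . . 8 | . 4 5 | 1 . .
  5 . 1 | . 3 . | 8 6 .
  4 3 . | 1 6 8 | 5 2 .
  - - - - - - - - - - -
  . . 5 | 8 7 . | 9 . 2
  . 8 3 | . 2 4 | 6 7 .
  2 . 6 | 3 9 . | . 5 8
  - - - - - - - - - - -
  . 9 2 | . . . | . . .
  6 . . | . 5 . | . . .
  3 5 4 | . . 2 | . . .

Step 1. [r8c3∈{7}] r8c3 has the single candidate 7, so r8c3=7.
Step 2. [r8c2∈{1}] r8c2 has the single candidate 1, so r8c2=1.
Step 3. [r4c8∈{1,3,4}] across row 4, 3 lands solely at r4c8 ⇒ r4c8=3.
Step 4. [r1c8∈{9}] r1c8's peers cover all but 9 ⇒ r1c8=9.
Step 5. [r7c9∈{1,3,4,5,6,7}] 5 has one home in row 7: r7c9. So r7c9=5.
Step 6. [r9c9∈{1,6,7,9}] 6 has one home in col 9: r9c9. So r9c9=6.
Step 7. [r9c4∈{7,9}] r9c4 is the only open cell in row 9 admitting 9 ⇒ r9c4=9.
Step 8. [r1c1∈{7}] nothing but 7 survives at r1c1 ⇒ r1c1=7.
Step 9. [r8c4∈{4}] r8c4's peers cover all but 4. So r8c4=4.
Step 10. [r8c6∈{3}] r8c6 has the single candidate 3, so r8c6=3.
Step 11. [r7c8∈{1,4,8}] in col 8, 4 fits only at r7c8. So r7c8=4.
Step 12. [r2c2∈{2}] nothing but 2 survives at r2c2, so r2c2=2.
Step 13. [r2c4∈{7}] r2c4 has the single candidate 7, so r2c4=7.
Step 14. [r7c6∈{1,6,7}] r7c6 is the only open cell in col 6 admitting 7, so r7c6=7.
Step 15. [r7c5∈{1,8}] across row 7, 1 lands solely at r7c5, so r7c5=1.
Step 16. [r4c1∈{1}] nothing but 1 survives at r4c1. So r4c1=1.
Step 17. [r9c5∈{8}] r9c5 is down to just 8. So r9c5=8.
Step 18. [r6c7∈{4}] r6c7 has the single candidate 4 ⇒ r6c7=4.
Step 19. [r6c6∈{1}] r6c6's peers cover all but 1 ⇒ r6c6=1.
Step 20. [r5c1∈{9}] r5c1 has the single candidate 9. So r5c1=9.
Step 21. [r3c9∈{7}] r3c9 is down to just 7. So r3c9=7.
Step 22. [r5c9∈{1}] r5c9's peers cover all but 1. So r5c9=1.
Step 23. [r1c4∈{2}] only 2 remains possible at r1c4, so r1c4=2.
Step 24. [r3c3∈{9}] r3c3's peers cover all but 9, so r3c3=9.
Step 25. [r9c7∈{7}] r9c7 is down to just 7. So r9c7=7.
Step 26. [r2c6∈{9}] r2c6 has the single candidate 9. So r2c6=9.
Step 27. [r7c7∈{3}] r7c7 has the single candidate 3, so r7c7=3.
Step 28. [r1c9∈{3}] r1c9 is down to just 3, so r1c9=3.
Step 29. [r8c9∈{9}] only 9 remains possible at r8c9, so r8c9=9.
Step 30. [r9c8∈{1}] r9c8's peers cover all but 1. So r9c8=1.
Step 31. [r2c9∈{4}] nothing but 4 survives at r2c9. So r2c9=4.
Step 32. [r5c4∈{5}] only 5 remains possible at r5c4. So r5c4=5.
Step 33. [r1c2∈{6}] r1c2 has the single candidate 6 ⇒ r1c2=6.
Step 34. [r8c8∈{8}] r8c8's peers cover all but 8 ⇒ r8c8=8.
Step 35. [r8c7∈{2}] only 2 remains possible at r8c7, so r8c7=2.
Step 36. [r6c2∈{7}] r6c2 is down to just 7 ⇒ r6c2=7.
Step 37. [r7c1∈{8}] r7c1's peers cover all but 8, so r7c1=8.
Step 38. [r4c2∈{4}] r4c2 has the single candidate 4. So r4c2=4.
Step 39. [r4c6∈{6}] nothing but 6 survives at r4c6, so r4c6=6.
Step 40. [r7c4∈{6}] only 6 remains possible at r7c4, so r7c4=6.

Answer: 7 6 8 2 4 5 1 9 3 / 5 2 1 7 3 9 8 6 4 / 4 3 9 1 6 8 5 2 7 / 1 4 5 8 7 6 9 3 2 / 9 8 3 5 2 4 6 7 1 / 2 7 6 3 9 1 4 5 8 / 8 9 2 6 1 7 3 4 5 / 6 1 7 4 5 3 2 8 9 / 3 5 4 9 8 2 7 1 6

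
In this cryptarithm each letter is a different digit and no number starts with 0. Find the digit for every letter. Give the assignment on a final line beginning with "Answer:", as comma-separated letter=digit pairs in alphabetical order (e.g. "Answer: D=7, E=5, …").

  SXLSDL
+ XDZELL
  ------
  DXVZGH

Step 1. [col 1: L + L ≡ H (mod 10)] several values work for H in column 1 (L + L ≡ H (mod 10), carry-in 0); try H=8 ⇒ H=8.
Step 2. [col 1: L + L ≡ H (mod 10)] column 1 (L + L ≡ H (mod 10), carry-in 0) doesn't pin L yet; pick L=4 and continue, so L=4.
Step 3. [col 2: D + L ≡ G (mod 10)] no forcing yet in column 2 (carry-in 0); G=3 is free and consistent — try it, so G=3.
Step 4. [col 2: D + L ≡ G (mod 10)] from column 2 (L=4, G=3, carry-in 0, digits 3,4,8 already taken and all letters distinct): D must equal 9 ⇒ D=9.
Step 5. [col 3: S + E ≡ Z (mod 10)] several values work for Z in column 3 (S + E ≡ Z (mod 10), carry-in 1); try Z=7 ⇒ Z=7.
Step 6. [col 3: S + E ≡ Z (mod 10)] column 3 (S + E ≡ Z (mod 10), carry-in 1) doesn't pin E yet; pick E=0 and continue ⇒ E=0.
Step 7. [col 3: S + E ≡ Z (mod 10)] column 3 reads S+E+carry(1)=Z with E=0, Z=7; with digits 0,3,4,7,8,9 already taken and all letters distinct, the only value for S is 6 ⇒ S=6.
Step 8. [col 4: L + Z ≡ V (mod 10)] in column 4 we have L+Z≡V with carry-in 0; given L=4, Z=7 and digits 0,3,4,6,7,8,9 already taken and all letters distinct, that pins V to 1 ⇒ V=1.
Step 9. [col 5: X + D ≡ X (mod 10)] several values work for X in column 5 (X + D ≡ X (mod 10), carry-in 1); try X=2, so X=2.

Answer: D=9, E=0, G=3, H=8, L=4, S=6, V=1, X=2, Z=7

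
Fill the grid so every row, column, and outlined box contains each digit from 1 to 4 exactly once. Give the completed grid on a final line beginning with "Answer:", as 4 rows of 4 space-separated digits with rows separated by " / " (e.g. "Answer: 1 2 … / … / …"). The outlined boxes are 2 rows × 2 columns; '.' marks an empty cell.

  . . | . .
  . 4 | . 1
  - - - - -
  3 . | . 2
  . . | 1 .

Step 1. [r2c1∈{2}] nothing but 2 survives at r2c1. So r2c1=2.
Step 2. [r1c2∈{1,3}] in col 2, 3 fits only at r1c2 ⇒ r1c2=3.
Step 3. [r1c4∈{4}] r1c4 is down to just 4, so r1c4=4.
Step 4. [r3c2∈{1}] r3c2's peers cover all but 1 ⇒ r3c2=1.
Step 5. [r1c1∈{1}] nothing but 1 survives at r1c1. So r1c1=1.
Step 6. [r2c3∈{3}] r2c3's peers cover all but 3 ⇒ r2c3=3.
Step 7. [r4c2∈{2}] r4c2 is down to just 2 ⇒ r4c2=2.
Step 8. [r4c4∈{3}] r4c4 has the single candidate 3. So r4c4=3.
Step 9. [r3c3∈{4}] r3c3 is down to just 4, so r3c3=4.
Step 10. [r1c3∈{2}] nothing but 2 survives at r1c3. So r1c3=2.
Step 11. [r4c1∈{4}] r4c1's peers cover all but 4 ⇒ r4c1=4.

Answer: 1 3 2 4 / 2 4 3 1 / 3 1 4 2 / 4 2 1 3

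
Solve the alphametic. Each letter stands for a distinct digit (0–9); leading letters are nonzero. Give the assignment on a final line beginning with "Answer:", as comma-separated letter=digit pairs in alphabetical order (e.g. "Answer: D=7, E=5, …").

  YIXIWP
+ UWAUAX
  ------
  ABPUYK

Step 1. [col 1: P + X ≡ K (mod 10)] P=8 is one option consistent with column 1 (P + X ≡ K (mod 10), carry-in 0) — take it, so P=8.
Step 2. [col 1: P + X ≡ K (mod 10)] column 1 (P + X ≡ K (mod 10), carry-in 0) doesn't pin X yet; pick X=2 and continue, so X=2.
Step 3. [col 1: P + X ≡ K (mod 10)] column 1: given P=8, X=2, carry-in 0, and digits 2,8 already taken and all letters distinct, P+X≡K (mod 10) forces K=0 ⇒ K=0.
Step 4. [col 2: W + A ≡ Y (mod 10)] no forcing yet in column 2 (carry-in 1); A=5 is free and consistent — try it ⇒ A=5.
Step 5. [col 2: W + A ≡ Y (mod 10)] column 2 (W + A ≡ Y (mod 10), carry-in 1) doesn't pin W yet; pick W=7 and continue ⇒ W=7.
Step 6. [col 2: W + A ≡ Y (mod 10)] column 2: given W=7, A=5, carry-in 1, and digits 0,2,5,7,8 already taken and all letters distinct, W+A≡Y (mod 10) forces Y=3. So Y=3.
Step 7. [col 3: I + U ≡ U (mod 10)] from column 3 (nothing yet, carry-in 1, digits 0,2,3,5,7,8 already taken and all letters distinct): I must equal 9 ⇒ I=9.
Step 8. [col 3: I + U ≡ U (mod 10)] U=1 is one option consistent with column 3 (I + U ≡ U (mod 10), carry-in 1) — take it, so U=1.
Step 9. [col 5: I + W ≡ B (mod 10)] column 5 reads I+W+carry(0)=B with I=9, W=7; with digits 0,1,2,3,5,7,8,9 already taken and all letters distinct, the only value for B is 6 ⇒ B=6.

Answer: A=5, B=6, I=9, K=0, P=8, U=1, W=7, X=2, Y=3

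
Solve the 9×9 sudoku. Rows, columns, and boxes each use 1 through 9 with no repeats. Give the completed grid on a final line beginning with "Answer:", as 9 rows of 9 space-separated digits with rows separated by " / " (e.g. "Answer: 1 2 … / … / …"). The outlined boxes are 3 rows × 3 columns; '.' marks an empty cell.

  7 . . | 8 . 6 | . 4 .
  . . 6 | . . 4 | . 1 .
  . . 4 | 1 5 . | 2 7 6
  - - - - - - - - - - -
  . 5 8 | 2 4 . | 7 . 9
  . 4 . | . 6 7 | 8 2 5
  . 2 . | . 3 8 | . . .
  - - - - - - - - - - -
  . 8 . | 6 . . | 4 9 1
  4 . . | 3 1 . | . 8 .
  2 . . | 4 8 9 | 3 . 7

Step 1. [r1c3∈{1,2,3,5,9}] 2 has one home in col 3: r1c3 ⇒ r1c3=2.
Step 2. [r2c1∈{3,5,8,9}] across box 1, 5 lands solely at r2c1 ⇒ r2c1=5.
Step 3. [r6c8∈{6}] r6c8 has the single candidate 6 ⇒ r6c8=6.
Step 4. [r5c4∈{9}] only 9 remains possible at r5c4. So r5c4=9.
Step 5. [r7c1∈{3}] r7c1 has the single candidate 3. So r7c1=3.
Step 6. [r8c2∈{6,7,9}] in col 2, 7 fits only at r8c2. So r8c2=7.
Step 7. [r5c1∈{1}] only 1 remains possible at r5c1. So r5c1=1.
Step 8. [r1c2∈{1,3,9}] across row 1, 1 lands solely at r1c2 ⇒ r1c2=1.
Step 9. [r7c3∈{5}] r7c3's peers cover all but 5, so r7c3=5.
Step 10. [r2c5∈{2,7,9}] 2 has one home in row 2: r2c5. So r2c5=2.
Step 11. [r6c1∈{9}] r6c1 has the single candidate 9 ⇒ r6c1=9.
Step 12. [r1c7∈{5,9}] in row 1, 5 fits only at r1c7. So r1c7=5.
Step 13. [r3c2∈{3,9}] r3c2 is the only open cell in row 3 admitting 9, so r3c2=9.
Step 14. [r2c9∈{3,8}] 8 has one home in row 2: r2c9, so r2c9=8.
Step 15. [r7c6∈{2}] r7c6's peers cover all but 2, so r7c6=2.
Step 16. [r8c3∈{9}] r8c3 has the single candidate 9. So r8c3=9.
Step 17. [r6c3∈{7}] nothing but 7 survives at r6c3 ⇒ r6c3=7.
Step 18. [r6c4∈{5}] nothing but 5 survives at r6c4, so r6c4=5.
Step 19. [r4c8∈{3}] r4c8 is down to just 3, so r4c8=3.
Step 20. [r2c2∈{3}] r2c2 is down to just 3. So r2c2=3.
Step 21. [r9c8∈{5}] r9c8's peers cover all but 5, so r9c8=5.
Step 22. [r1c5∈{9}] r1c5 has the single candidate 9 ⇒ r1c5=9.
Step 23. [r2c4∈{7}] r2c4 has the single candidate 7, so r2c4=7.
Step 24. [r3c1∈{8}] r3c1 is down to just 8 ⇒ r3c1=8.
Step 25. [r6c9∈{4}] r6c9's peers cover all but 4 ⇒ r6c9=4.
Step 26. [r6c7∈{1}] nothing but 1 survives at r6c7, so r6c7=1.
Step 27. [r1c9∈{3}] r1c9 has the single candidate 3 ⇒ r1c9=3.
Step 28. [r5c3∈{3}] r5c3's peers cover all but 3, so r5c3=3.
Step 29. [r8c7∈{6}] r8c7's peers cover all but 6. So r8c7=6.
Step 30. [r8c6∈{5}] r8c6's peers cover all but 5 ⇒ r8c6=5.
Step 31. [r3c6∈{3}] nothing but 3 survives at r3c6. So r3c6=3.
Step 32. [r2c7∈{9}] r2c7 has the single candidate 9, so r2c7=9.
Step 33. [r8c9∈{2}] only 2 remains possible at r8c9. So r8c9=2.
Step 34. [r9c2∈{6}] only 6 remains possible at r9c2. So r9c2=6.
Step 35. [r9c3∈{1}] only 1 remains possible at r9c3. So r9c3=1.
Step 36. [r7c5∈{7}] nothing but 7 survives at r7c5 ⇒ r7c5=7.
Step 37. [r4c1∈{6}] nothing but 6 survives at r4c1. So r4c1=6.
Step 38. [r4c6∈{1}] only 1 remains possible at r4c6 ⇒ r4c6=1.

Answer: 7 1 2 8 9 6 5 4 3 / 5 3 6 7 2 4 9 1 8 / 8 9 4 1 5 3 2 7 6 / 6 5 8 2 4 1 7 3 9 / 1 4 3 9 6 7 8 2 5 / 9 2 7 5 3 8 1 6 4 / 3 8 5 6 7 2 4 9 1 / 4 7 9 3 1 5 6 8 2 / 2 6 1 4 8 9 3 5 7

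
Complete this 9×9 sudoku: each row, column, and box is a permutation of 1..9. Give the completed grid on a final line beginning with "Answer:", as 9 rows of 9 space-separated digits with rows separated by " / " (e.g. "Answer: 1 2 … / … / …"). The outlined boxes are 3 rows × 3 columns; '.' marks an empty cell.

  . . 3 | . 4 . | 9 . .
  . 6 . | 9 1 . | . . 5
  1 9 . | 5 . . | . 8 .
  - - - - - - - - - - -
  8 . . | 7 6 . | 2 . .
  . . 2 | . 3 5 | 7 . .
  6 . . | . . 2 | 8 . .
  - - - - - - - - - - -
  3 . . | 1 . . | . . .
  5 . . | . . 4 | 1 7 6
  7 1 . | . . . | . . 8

Step 1. [r5c2∈{4}] r5c2's peers cover all but 4. So r5c2=4.
Step 2. [r6c5∈{9}] r6c5 is down to just 9 ⇒ r6c5=9.
Step 3. [r1c2∈{2,5,7,8}] in row 1, 5 fits only at r1c2, so r1c2=5.
Step 4. [r2c1∈{2,4}] 4 has one home in col 1: r2c1, so r2c1=4.
Step 5. [r2c8∈{2,3}] 2 has one home in row 2: r2c8, so r2c8=2.
Step 6. [r3c3∈{7}] only 7 remains possible at r3c3. So r3c3=7.
Step 7. [r2c6∈{3,7,8}] r2c6 is the only open cell in row 2 admitting 7, so r2c6=7.
Step 8. [r3c5∈{2}] r3c5 has the single candidate 2 ⇒ r3c5=2.
Step 9. [r8c5∈{8}] r8c5 is down to just 8, so r8c5=8.
Step 10. [r3c6∈{3,6}] in box 2, 3 fits only at r3c6, so r3c6=3.
Step 11. [r3c9∈{4}] nothing but 4 survives at r3c9. So r3c9=4.
Step 12. [r4c8∈{1,3,4,5,9}] 4 has one home in row 4: r4c8. So r4c8=4.
Step 13. [r6c8∈{1,3,5}] r6c8 is the only open cell in box 6 admitting 5 ⇒ r6c8=5.
Step 14. [r7c8∈{9}] nothing but 9 survives at r7c8 ⇒ r7c8=9.
Step 15. [r7c6∈{6}] only 6 remains possible at r7c6 ⇒ r7c6=6.
Step 16. [r9c4∈{2,3}] 2 has one home in row 9: r9c4. So r9c4=2.
Step 17. [r8c3∈{9}] r8c3 is down to just 9. So r8c3=9.
Step 18. [r4c9∈{1,3,9}] 9 has one home in row 4: r4c9 ⇒ r4c9=9.
Step 19. [r5c9∈{1}] only 1 remains possible at r5c9. So r5c9=1.
Step 20. [r7c2∈{2,8}] in col 2, 8 fits only at r7c2, so r7c2=8.
Step 21. [r9c5∈{5}] only 5 remains possible at r9c5 ⇒ r9c5=5.
Step 22. [r7c3∈{4}] nothing but 4 survives at r7c3 ⇒ r7c3=4.
Step 23. [r1c4∈{6,8}] col 4 places 6 nowhere but r1c4, so r1c4=6.
Step 24. [r4c2∈{3}] r4c2 is down to just 3, so r4c2=3.
Step 25. [r6c3∈{1}] r6c3's peers cover all but 1, so r6c3=1.
Step 26. [r2c7∈{3}] r2c7 has the single candidate 3 ⇒ r2c7=3.
Step 27. [r2c3∈{8}] only 8 remains possible at r2c3 ⇒ r2c3=8.
Step 28. [r4c6∈{1}] r4c6 is down to just 1 ⇒ r4c6=1.
Step 29. [r8c4∈{3}] r8c4 has the single candidate 3. So r8c4=3.
Step 30. [r6c9∈{3}] r6c9 is down to just 3 ⇒ r6c9=3.
Step 31. [r7c5∈{7}] r7c5's peers cover all but 7, so r7c5=7.
Step 32. [r5c4∈{8}] r5c4's peers cover all but 8, so r5c4=8.
Step 33. [r1c6∈{8}] only 8 remains possible at r1c6, so r1c6=8.
Step 34. [r7c7∈{5}] nothing but 5 survives at r7c7, so r7c7=5.
Step 35. [r5c8∈{6}] r5c8 has the single candidate 6. So r5c8=6.
Step 36. [r9c8∈{3}] r9c8 is down to just 3 ⇒ r9c8=3.
Step 37. [r9c7∈{4}] nothing but 4 survives at r9c7. So r9c7=4.
Step 38. [r3c7∈{6}] only 6 remains possible at r3c7. So r3c7=6.
Step 39. [r9c3∈{6}] r9c3 has the single candidate 6. So r9c3=6.
Step 40. [r1c9∈{7}] r1c9 is down to just 7, so r1c9=7.
Step 41. [r7c9∈{2}] nothing but 2 survives at r7c9. So r7c9=2.
Step 42. [r1c1∈{2}] r1c1 is down to just 2, so r1c1=2.
Step 43. [r4c3∈{5}] r4c3 is down to just 5, so r4c3=5.
Step 44. [r5c1∈{9}] r5c1's peers cover all but 9 ⇒ r5c1=9.
Step 45. [r8c2∈{2}] r8c2 has the single candidate 2. So r8c2=2.
Step 46. [r6c4∈{4}] r6c4's peers cover all but 4, so r6c4=4.
Step 47. [r6c2∈{7}] r6c2 is down to just 7, so r6c2=7.
Step 48. [r1c8∈{1}] r1c8 has the single candidate 1. So r1c8=1.
Step 49. [r9c6∈{9}] r9c6 has the single candidate 9, so r9c6=9.

Answer: 2 5 3 6 4 8 9 1 7 / 4 6 8 9 1 7 3 2 5 / 1 9 7 5 2 3 6 8 4 / 8 3 5 7 6 1 2 4 9 / 9 4 2 8 3 5 7 6 1 / 6 7 1 4 9 2 8 5 3 / 3 8 4 1 7 6 5 9 2 / 5 2 9 3 8 4 1 7 6 / 7 1 6 2 5 9 4 3 8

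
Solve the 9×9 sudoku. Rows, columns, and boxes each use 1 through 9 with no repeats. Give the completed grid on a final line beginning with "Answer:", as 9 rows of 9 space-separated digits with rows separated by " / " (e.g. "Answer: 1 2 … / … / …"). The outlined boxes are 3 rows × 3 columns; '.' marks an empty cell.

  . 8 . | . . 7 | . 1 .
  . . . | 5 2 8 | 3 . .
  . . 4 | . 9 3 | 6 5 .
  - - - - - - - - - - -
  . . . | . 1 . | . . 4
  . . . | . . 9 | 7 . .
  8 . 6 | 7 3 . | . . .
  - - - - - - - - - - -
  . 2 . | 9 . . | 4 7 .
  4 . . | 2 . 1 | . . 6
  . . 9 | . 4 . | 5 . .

Step 1. [r9c4∈{3,6,8}] 3 has one home in col 4: r9c4 ⇒ r9c4=3.
Step 2. [r6c7∈{1,2,9}] in col 7, 1 fits only at r6c7 ⇒ r6c7=1.
Step 3. [r9c6∈{6}] r9c6 is down to just 6, so r9c6=6.
Step 4. [r7c6∈{5}] only 5 remains possible at r7c6. So r7c6=5.
Step 5. [r5c5∈{5,6,8}] 5 has one home in col 5: r5c5 ⇒ r5c5=5.
Step 6. [r2c2∈{1,6,7,9}] in col 2, 6 fits only at r2c2. So r2c2=6.
Step 7. [r4c6∈{2}] nothing but 2 survives at r4c6 ⇒ r4c6=2.
Step 8. [r3c9∈{2,7,8}] in row 3, 8 fits only at r3c9. So r3c9=8.
Step 9. [r3c1∈{1,2,7}] r3c1 is the only open cell in row 3 admitting 2, so r3c1=2.
Step 10. [r3c2∈{1,7}] r3c2 is the only open cell in row 3 admitting 7, so r3c2=7.
Step 11. [r9c2∈{1}] only 1 remains possible at r9c2. So r9c2=1.
Step 12. [r9c8∈{2,8}] 8 has one home in row 9: r9c8. So r9c8=8.
Step 13. [r5c3∈{1,2,3}] 2 has one home in col 3: r5c3 ⇒ r5c3=2.
Step 14. [r5c9∈{3}] r5c9 has the single candidate 3 ⇒ r5c9=3.
Step 15. [r8c8∈{3,9}] across col 8, 3 lands solely at r8c8, so r8c8=3.
Step 16. [r4c2∈{3,5,9}] in col 2, 3 fits only at r4c2 ⇒ r4c2=3.
Step 17. [r6c2∈{4,5,9}] r6c2 is the only open cell in col 2 admitting 9 ⇒ r6c2=9.
Step 18. [r5c4∈{4,6,8}] r5c4 is the only open cell in row 5 admitting 8, so r5c4=8.
Step 19. [r8c7∈{9}] nothing but 9 survives at r8c7, so r8c7=9.
Step 20. [r4c4∈{6}] r4c4's peers cover all but 6, so r4c4=6.
Step 21. [r9c1∈{7}] r9c1 is down to just 7, so r9c1=7.
Step 22. [r4c1∈{5}] only 5 remains possible at r4c1. So r4c1=5.
Step 23. [r1c3∈{3,5}] 5 has one home in row 1: r1c3, so r1c3=5.
Step 24. [r7c5∈{8}] only 8 remains possible at r7c5 ⇒ r7c5=8.
Step 25. [r1c1∈{3,9}] r1c1 is the only open cell in row 1 admitting 3. So r1c1=3.
Step 26. [r1c9∈{2,9}] r1c9 is the only open cell in row 1 admitting 9, so r1c9=9.
Step 27. [r6c9∈{2,5}] r6c9 is the only open cell in row 6 admitting 5 ⇒ r6c9=5.
Step 28. [r5c1∈{1}] r5c1 has the single candidate 1. So r5c1=1.
Step 29. [r4c8∈{9}] r4c8 is down to just 9, so r4c8=9.
Step 30. [r1c7∈{2}] only 2 remains possible at r1c7, so r1c7=2.
Step 31. [r8c2∈{5}] only 5 remains possible at r8c2 ⇒ r8c2=5.
Step 32. [r4c3∈{7}] r4c3 is down to just 7 ⇒ r4c3=7.
Step 33. [r6c6∈{4}] r6c6 has the single candidate 4, so r6c6=4.
Step 34. [r8c3∈{8}] nothing but 8 survives at r8c3, so r8c3=8.
Step 35. [r7c3∈{3}] nothing but 3 survives at r7c3 ⇒ r7c3=3.
Step 36. [r5c8∈{6}] r5c8 has the single candidate 6 ⇒ r5c8=6.
Step 37. [r2c8∈{4}] r2c8 has the single candidate 4 ⇒ r2c8=4.
Step 38. [r7c1∈{6}] only 6 remains possible at r7c1, so r7c1=6.
Step 39. [r3c4∈{1}] only 1 remains possible at r3c4, so r3c4=1.
Step 40. [r1c4∈{4}] nothing but 4 survives at r1c4. So r1c4=4.
Step 41. [r7c9∈{1}] r7c9 is down to just 1 ⇒ r7c9=1.
Step 42. [r4c7∈{8}] nothing but 8 survives at r4c7. So r4c7=8.
Step 43. [r9c9∈{2}] only 2 remains possible at r9c9. So r9c9=2.
Step 44. [r8c5∈{7}] nothing but 7 survives at r8c5 ⇒ r8c5=7.
Step 45. [r2c3∈{1}] r2c3's peers cover all but 1, so r2c3=1.
Step 46. [r5c2∈{4}] only 4 remains possible at r5c2, so r5c2=4.
Step 47. [r2c1∈{9}] r2c1 has the single candidate 9 ⇒ r2c1=9.
Step 48. [r6c8∈{2}] r6c8 has the single candidate 2, so r6c8=2.
Step 49. [r2c9∈{7}] nothing but 7 survives at r2c9 ⇒ r2c9=7.
Step 50. [r1c5∈{6}] nothing but 6 survives at r1c5, so r1c5=6.

Answer: 3 8 5 4 6 7 2 1 9 / 9 6 1 5 2 8 3 4 7 / 2 7 4 1 9 3 6 5 8 / 5 3 7 6 1 2 8 9 4 / 1 4 2 8 5 9 7 6 3 / 8 9 6 7 3 4 1 2 5 / 6 2 3 9 8 5 4 7 1 / 4 5 8 2 7 1 9 3 6 / 7 1 9 3 4 6 5 8 2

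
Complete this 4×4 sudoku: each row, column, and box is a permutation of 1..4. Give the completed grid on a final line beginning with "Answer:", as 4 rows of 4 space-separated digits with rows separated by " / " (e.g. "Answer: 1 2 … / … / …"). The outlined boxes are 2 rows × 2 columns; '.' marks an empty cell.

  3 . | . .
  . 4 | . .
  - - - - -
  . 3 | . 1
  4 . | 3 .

Step 1. [r4c4∈{2}] r4c4 is down to just 2, so r4c4=2.
Step 2. [r2c1∈{1,2}] in col 1, 1 fits only at r2c1, so r2c1=1.
Step 3. [r1c3∈{1,2,4}] in row 1, 1 fits only at r1c3. So r1c3=1.
Step 4. [r4c2∈{1}] nothing but 1 survives at r4c2 ⇒ r4c2=1.
Step 5. [r2c4∈{3}] only 3 remains possible at r2c4. So r2c4=3.
Step 6. [r3c3∈{4}] r3c3 has the single candidate 4 ⇒ r3c3=4.
Step 7. [r1c4∈{4}] nothing but 4 survives at r1c4 ⇒ r1c4=4.
Step 8. [r3c1∈{2}] only 2 remains possible at r3c1 ⇒ r3c1=2.
Step 9. [r2c3∈{2}] r2c3 is down to just 2. So r2c3=2.
Step 10. [r1c2∈{2}] nothing but 2 survives at r1c2, so r1c2=2.

Answer: 3 2 1 4 / 1 4 2 3 / 2 3 4 1 / 4 1 3 2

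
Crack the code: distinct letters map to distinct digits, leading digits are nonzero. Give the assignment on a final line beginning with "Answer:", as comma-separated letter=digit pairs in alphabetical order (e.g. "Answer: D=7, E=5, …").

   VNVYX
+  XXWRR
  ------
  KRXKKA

Step 1. [col 1: X + R ≡ A (mod 10)] column 1 (X + R ≡ A (mod 10), carry-in 0) doesn't pin R yet; pick R=6 and continue ⇒ R=6.
Step 2. [col 1: X + R ≡ A (mod 10)] several values work for A in column 1 (X + R ≡ A (mod 10), carry-in 0); try A=3. So A=3.
Step 3. [col 1: X + R ≡ A (mod 10)] from column 1 (R=6, A=3, carry-in 0, digits 3,6 already taken and all letters distinct): X must equal 7, so X=7.
Step 4. [col 2: Y + R ≡ K (mod 10)] K=1 is one option consistent with column 2 (Y + R ≡ K (mod 10), carry-in 1) — take it, so K=1.
Step 5. [col 2: Y + R ≡ K (mod 10)] in column 2 we have Y+R≡K with carry-in 1; given R=6, K=1 and digits 1,3,6,7 already taken and all letters distinct, that pins Y to 4, so Y=4.
Step 6. [col 3: V + W ≡ K (mod 10)] column 3 (V + W ≡ K (mod 10), carry-in 1) doesn't pin W yet; pick W=2 and continue. So W=2.
Step 7. [col 3: V + W ≡ K (mod 10)] column 3: given W=2, K=1, carry-in 1, and digits 1,2,3,4,6,7 already taken and all letters distinct, V+W≡K (mod 10) forces V=8, so V=8.
Step 8. [col 4: N + X ≡ X (mod 10)] column 4: given X=7, carry-in 1, and digits 1,2,3,4,6,7,8 already taken and all letters distinct, N+X≡X (mod 10) forces N=9 ⇒ N=9.

Answer: A=3, K=1, N=9, R=6, V=8, W=2, X=7, Y=4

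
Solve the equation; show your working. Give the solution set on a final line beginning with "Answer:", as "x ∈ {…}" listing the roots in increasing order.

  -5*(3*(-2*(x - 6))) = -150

Step 1. [-5*(3*(-2*(x - 6))) = -150] -5·(inner) — divide through by -5, so div: 3*(-2*(x - 6)) = 30.
Step 2. [3*(-2*(x - 6)) = 30] leading coefficient 3: divide by 3, so div: -2*(x - 6) = 10.
Step 3. [-2*(x - 6) = 10] LHS = -2·(…); ÷-2 both sides ⇒ div: x - 6 = -5.
Step 4. [x - 6 = -5] peel the -6: add 6 from each side, so sub: x = 1.

Answer: x ∈ {1}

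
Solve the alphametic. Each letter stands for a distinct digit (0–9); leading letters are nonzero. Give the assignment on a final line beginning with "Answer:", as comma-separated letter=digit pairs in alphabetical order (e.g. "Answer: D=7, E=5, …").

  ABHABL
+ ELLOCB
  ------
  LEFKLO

Step 1. [col 1: L + B ≡ O (mod 10)] no forcing yet in column 1 (carry-in 0); B=3 is free and consistent — try it, so B=3.
Step 2. [col 1: L + B ≡ O (mod 10)] column 1 (L + B ≡ O (mod 10), carry-in 0) doesn't pin O yet; pick O=1 and continue, so O=1.
Step 3. [col 1: L + B ≡ O (mod 10)] from column 1 (B=3, O=1, carry-in 0, digits 1,3 already taken and all letters distinct): L must equal 8. So L=8.
Step 4. [col 2: B + C ≡ L (mod 10)] column 2 reads B+C+carry(1)=L with B=3, L=8; with digits 1,3,8 already taken and all letters distinct, the only value for C is 4, so C=4.
Step 5. [col 3: A + O ≡ K (mod 10)] column 3 (A + O ≡ K (mod 10), carry-in 0) doesn't pin K yet; pick K=6 and continue. So K=6.
Step 6. [col 3: A + O ≡ K (mod 10)] in column 3 we have A+O≡K with carry-in 0; given O=1, K=6 and digits 1,3,4,6,8 already taken and all letters distinct, that pins A to 5, so A=5.
Step 7. [col 4: H + L ≡ F (mod 10)] column 4 (H + L ≡ F (mod 10), carry-in 0) doesn't pin F yet; pick F=7 and continue, so F=7.
Step 8. [col 4: H + L ≡ F (mod 10)] from column 4 (L=8, F=7, carry-in 0, digits 1,3,4,5,6,7,8 already taken and all letters distinct): H must equal 9 ⇒ H=9.
Step 9. [col 5: B + L ≡ E (mod 10)] column 5 reads B+L+carry(1)=E with B=3, L=8; with digits 1,3,4,5,6,7,8,9 already taken and all letters distinct, the only value for E is 2, so E=2.

Answer: A=5, B=3, C=4, E=2, F=7, H=9, K=6, L=8, O=1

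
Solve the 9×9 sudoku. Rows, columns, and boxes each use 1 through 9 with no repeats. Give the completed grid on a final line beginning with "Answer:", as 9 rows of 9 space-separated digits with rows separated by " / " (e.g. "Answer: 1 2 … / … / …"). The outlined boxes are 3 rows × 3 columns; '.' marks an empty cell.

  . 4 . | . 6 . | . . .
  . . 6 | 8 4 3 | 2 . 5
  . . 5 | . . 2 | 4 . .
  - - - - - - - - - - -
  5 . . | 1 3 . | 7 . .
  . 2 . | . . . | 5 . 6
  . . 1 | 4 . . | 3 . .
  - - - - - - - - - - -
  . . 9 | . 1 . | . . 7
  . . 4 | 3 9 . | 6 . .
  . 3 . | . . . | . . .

Step 1. [r4c3∈{8}] nothing but 8 survives at r4c3 ⇒ r4c3=8.
Step 2. [r7c7∈{8}] only 8 remains possible at r7c7. So r7c7=8.
Step 3. [r3c5∈{7}] r3c5's peers cover all but 7, so r3c5=7.
Step 4. [r5c8∈{1,4,8,9}] row 5 places 1 nowhere but r5c8, so r5c8=1.
Step 5. [r3c4∈{9}] r3c4 has the single candidate 9 ⇒ r3c4=9.
Step 6. [r7c8∈{2,3,4,5}] in row 7, 3 fits only at r7c8 ⇒ r7c8=3.
Step 7. [r5c4∈{7}] only 7 remains possible at r5c4. So r5c4=7.
Step 8. [r6c5∈{2,5,8}] r6c5 is the only open cell in box 5 admitting 2, so r6c5=2.
Step 9. [r6c6∈{5,6,8,9}] row 6 places 5 nowhere but r6c6, so r6c6=5.
Step 10. [r9c5∈{5,8}] r9c5 is the only open cell in col 5 admitting 5 ⇒ r9c5=5.
Step 11. [r4c6∈{6,9}] r4c6 is the only open cell in box 5 admitting 6, so r4c6=6.
Step 12. [r4c2∈{9}] r4c2's peers cover all but 9, so r4c2=9.
Step 13. [r1c6∈{1}] r1c6's peers cover all but 1. So r1c6=1.
Step 14. [r3c9∈{1,3,8}] r3c9 is the only open cell in box 3 admitting 1 ⇒ r3c9=1.
Step 15. [r8c9∈{2}] only 2 remains possible at r8c9 ⇒ r8c9=2.
Step 16. [r1c7∈{9}] r1c7's peers cover all but 9, so r1c7=9.
Step 17. [r3c1∈{3,8}] row 3 places 3 nowhere but r3c1 ⇒ r3c1=3.
Step 18. [r3c2∈{8}] nothing but 8 survives at r3c2 ⇒ r3c2=8.
Step 19. [r2c8∈{7}] r2c8's peers cover all but 7. So r2c8=7.
Step 20. [r2c2∈{1}] r2c2's peers cover all but 1, so r2c2=1.
Step 21. [r8c1∈{1,7,8}] r8c1 is the only open cell in row 8 admitting 1. So r8c1=1.
Step 22. [r9c1∈{2,6,7,8}] 8 has one home in col 1: r9c1, so r9c1=8.
Step 23. [r4c9∈{4}] r4c9's peers cover all but 4 ⇒ r4c9=4.
Step 24. [r9c9∈{9}] nothing but 9 survives at r9c9 ⇒ r9c9=9.
Step 25. [r9c4∈{2,6}] row 9 places 6 nowhere but r9c4, so r9c4=6.
Step 26. [r9c3∈{2,7}] in row 9, 2 fits only at r9c3. So r9c3=2.
Step 27. [r8c2∈{5,7}] in box 7, 7 fits only at r8c2. So r8c2=7.
Step 28. [r1c8∈{8}] only 8 remains possible at r1c8 ⇒ r1c8=8.
Step 29. [r6c2∈{6}] nothing but 6 survives at r6c2 ⇒ r6c2=6.
Step 30. [r7c6∈{4}] r7c6 has the single candidate 4. So r7c6=4.
Step 31. [r1c3∈{7}] nothing but 7 survives at r1c3. So r1c3=7.
Step 32. [r8c6∈{8}] r8c6's peers cover all but 8 ⇒ r8c6=8.
Step 33. [r9c8∈{4}] only 4 remains possible at r9c8, so r9c8=4.
Step 34. [r3c8∈{6}] r3c8 has the single candidate 6, so r3c8=6.
Step 35. [r7c4∈{2}] nothing but 2 survives at r7c4. So r7c4=2.
Step 36. [r2c1∈{9}] r2c1 has the single candidate 9. So r2c1=9.
Step 37. [r8c8∈{5}] r8c8 is down to just 5. So r8c8=5.
Step 38. [r4c8∈{2}] only 2 remains possible at r4c8 ⇒ r4c8=2.
Step 39. [r5c1∈{4}] only 4 remains possible at r5c1 ⇒ r5c1=4.
Step 40. [r6c9∈{8}] r6c9 has the single candidate 8. So r6c9=8.
Step 41. [r5c3∈{3}] nothing but 3 survives at r5c3. So r5c3=3.
Step 42. [r7c2∈{5}] only 5 remains possible at r7c2. So r7c2=5.
Step 43. [r5c5∈{8}] r5c5's peers cover all but 8 ⇒ r5c5=8.
Step 44. [r9c6∈{7}] r9c6's peers cover all but 7 ⇒ r9c6=7.
Step 45. [r1c4∈{5}] r1c4 is down to just 5. So r1c4=5.
Step 46. [r9c7∈{1}] r9c7 has the single candidate 1, so r9c7=1.
Step 47. [r1c1∈{2}] r1c1 has the single candidate 2 ⇒ r1c1=2.
Step 48. [r6c1∈{7}] nothing but 7 survives at r6c1, so r6c1=7.
Step 49. [r5c6∈{9}] r5c6 is down to just 9. So r5c6=9.
Step 50. [r7c1∈{6}] r7c1 is down to just 6. So r7c1=6.
Step 51. [r6c8∈{9}] r6c8 is down to just 9, so r6c8=9.
Step 52. [r1c9∈{3}] r1c9's peers cover all but 3, so r1c9=3.

Answer: 2 4 7 5 6 1 9 8 3 / 9 1 6 8 4 3 2 7 5 / 3 8 5 9 7 2 4 6 1 / 5 9 8 1 3 6 7 2 4 / 4 2 3 7 8 9 5 1 6 / 7 6 1 4 2 5 3 9 8 / 6 5 9 2 1 4 8 3 7 / 1 7 4 3 9 8 6 5 2 / 8 3 2 6 5 7 1 4 9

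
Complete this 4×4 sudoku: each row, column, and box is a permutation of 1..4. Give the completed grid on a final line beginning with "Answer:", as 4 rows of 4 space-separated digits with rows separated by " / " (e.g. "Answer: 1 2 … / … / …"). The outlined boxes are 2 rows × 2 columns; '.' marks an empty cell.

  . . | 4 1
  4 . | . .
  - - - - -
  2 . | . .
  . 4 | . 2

Step 1. [r2c2∈{1,2,3}] row 2 places 1 nowhere but r2c2. So r2c2=1.
Step 2. [r3c2∈{3}] r3c2 is down to just 3. So r3c2=3.
Step 3. [r4c3∈{1,3}] row 4 places 3 nowhere but r4c3 ⇒ r4c3=3.
Step 4. [r2c3∈{2}] r2c3's peers cover all but 2 ⇒ r2c3=2.
Step 5. [r3c3∈{1}] only 1 remains possible at r3c3, so r3c3=1.
Step 6. [r3c4∈{4}] only 4 remains possible at r3c4. So r3c4=4.
Step 7. [r1c1∈{3}] only 3 remains possible at r1c1 ⇒ r1c1=3.
Step 8. [r1c2∈{2}] r1c2 has the single candidate 2 ⇒ r1c2=2.
Step 9. [r4c1∈{1}] r4c1 is down to just 1, so r4c1=1.
Step 10. [r2c4∈{3}] only 3 remains possible at r2c4 ⇒ r2c4=3.

Answer: 3 2 4 1 / 4 1 2 3 / 2 3 1 4 / 1 4 3 2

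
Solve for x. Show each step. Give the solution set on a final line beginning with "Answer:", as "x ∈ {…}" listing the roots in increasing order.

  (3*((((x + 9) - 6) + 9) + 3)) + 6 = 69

Step 1. [(3*((((x + 9) - 6) + 9) + 3)) + 6 = 69] 3 | LHS and 3 | 69: pull 3 out. So factor: ((((x + 9) - 6) + 9) + 3) + 2 = 23.
Step 2. [((((x + 9) - 6) + 9) + 3) + 2 = 23] the outer +2 inverts by subtracting 2 ⇒ sub: (((x + 9) - 6) + 9) + 3 = 21.
Step 3. [(((x + 9) - 6) + 9) + 3 = 21] +3 is outermost — subtract 3 both sides ⇒ sub: ((x + 9) - 6) + 9 = 18.
Step 4. [((x + 9) - 6) + 9 = 18] 9 comes off first (subtract 9). So sub: (x + 9) - 6 = 9.
Step 5. [(x + 9) - 6 = 9] -6 is outermost — add 6 both sides ⇒ sub: x + 9 = 15.
Step 6. [x + 9 = 15] the outer +9 inverts by subtracting 9 ⇒ sub: x = 6.

Answer: x ∈ {6}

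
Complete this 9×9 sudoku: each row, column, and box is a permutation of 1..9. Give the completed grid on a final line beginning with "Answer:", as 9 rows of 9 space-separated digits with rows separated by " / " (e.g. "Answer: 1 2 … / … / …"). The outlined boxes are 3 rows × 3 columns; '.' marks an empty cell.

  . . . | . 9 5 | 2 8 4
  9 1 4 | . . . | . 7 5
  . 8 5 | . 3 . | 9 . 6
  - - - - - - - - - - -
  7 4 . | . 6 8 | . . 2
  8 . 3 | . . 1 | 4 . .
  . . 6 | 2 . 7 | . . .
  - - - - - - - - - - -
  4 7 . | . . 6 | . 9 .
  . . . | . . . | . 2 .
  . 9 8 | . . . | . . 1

Step 1. [r5c5∈{5}] r5c5 is down to just 5. So r5c5=5.
Step 2. [r4c4∈{3,9}] 3 has one home in box 5: r4c4. So r4c4=3.
Step 3. [r9c8∈{3,4,5,6}] across col 8, 4 lands solely at r9c8 ⇒ r9c8=4.
Step 4. [r3c4∈{1,4,7}] r3c4 is the only open cell in row 3 admitting 7. So r3c4=7.
Step 5. [r8c4∈{1,4,5,8,9}] col 4 places 4 nowhere but r8c4 ⇒ r8c4=4.
Step 6. [r8c3∈{1}] nothing but 1 survives at r8c3 ⇒ r8c3=1.
Step 7. [r2c7∈{3}] r2c7 is down to just 3. So r2c7=3.
Step 8. [r6c2∈{5}] r6c2's peers cover all but 5. So r6c2=5.
Step 9. [r2c6∈{2}] r2c6 is down to just 2 ⇒ r2c6=2.
Step 10. [r6c9∈{3,8,9}] 9 has one home in row 6: r6c9 ⇒ r6c9=9.
Step 11. [r9c4∈{5}] r9c4's peers cover all but 5 ⇒ r9c4=5.
Step 12. [r8c1∈{3,5,6}] 5 has one home in col 1: r8c1. So r8c1=5.
Step 13. [r7c5∈{1,2,8}] col 5 places 1 nowhere but r7c5 ⇒ r7c5=1.
Step 14. [r7c4∈{8}] r7c4 is down to just 8. So r7c4=8.
Step 15. [r8c9∈{3,7,8}] in col 9, 8 fits only at r8c9, so r8c9=8.
Step 16. [r9c6∈{3}] r9c6 has the single candidate 3 ⇒ r9c6=3.
Step 17. [r8c2∈{3,6}] 3 has one home in row 8: r8c2. So r8c2=3.
Step 18. [r9c1∈{2,6}] r9c1 is the only open cell in box 7 admitting 6, so r9c1=6.
Step 19. [r8c5∈{7}] r8c5's peers cover all but 7, so r8c5=7.
Step 20. [r6c1∈{1}] r6c1 has the single candidate 1 ⇒ r6c1=1.
Step 21. [r4c7∈{1,5}] in col 7, 1 fits only at r4c7, so r4c7=1.
Step 22. [r2c4∈{6}] only 6 remains possible at r2c4, so r2c4=6.
Step 23. [r7c3∈{2}] r7c3 is down to just 2, so r7c3=2.
Step 24. [r1c3∈{7}] r1c3 is down to just 7, so r1c3=7.
Step 25. [r3c1∈{2}] r3c1 has the single candidate 2 ⇒ r3c1=2.
Step 26. [r5c9∈{7}] r5c9 has the single candidate 7. So r5c9=7.
Step 27. [r8c6∈{9}] r8c6 has the single candidate 9 ⇒ r8c6=9.
Step 28. [r7c9∈{3}] r7c9 is down to just 3. So r7c9=3.
Step 29. [r1c4∈{1}] r1c4 has the single candidate 1 ⇒ r1c4=1.
Step 30. [r5c2∈{2}] r5c2 is down to just 2, so r5c2=2.
Step 31. [r1c2∈{6}] nothing but 6 survives at r1c2 ⇒ r1c2=6.
Step 32. [r6c8∈{3}] only 3 remains possible at r6c8 ⇒ r6c8=3.
Step 33. [r1c1∈{3}] nothing but 3 survives at r1c1 ⇒ r1c1=3.
Step 34. [r3c6∈{4}] nothing but 4 survives at r3c6 ⇒ r3c6=4.
Step 35. [r4c8∈{5}] only 5 remains possible at r4c8, so r4c8=5.
Step 36. [r6c7∈{8}] r6c7 has the single candidate 8, so r6c7=8.
Step 37. [r9c7∈{7}] nothing but 7 survives at r9c7, so r9c7=7.
Step 38. [r6c5∈{4}] r6c5 has the single candidate 4 ⇒ r6c5=4.
Step 39. [r9c5∈{2}] nothing but 2 survives at r9c5, so r9c5=2.
Step 40. [r7c7∈{5}] r7c7 has the single candidate 5 ⇒ r7c7=5.
Step 41. [r3c8∈{1}] r3c8 is down to just 1, so r3c8=1.
Step 42. [r5c4∈{9}] r5c4 is down to just 9. So r5c4=9.
Step 43. [r2c5∈{8}] nothing but 8 survives at r2c5, so r2c5=8.
Step 44. [r8c7∈{6}] r8c7 has the single candidate 6, so r8c7=6.
Step 45. [r4c3∈{9}] nothing but 9 survives at r4c3, so r4c3=9.
Step 46. [r5c8∈{6}] nothing but 6 survives at r5c8. So r5c8=6.

Answer: 3 6 7 1 9 5 2 8 4 / 9 1 4 6 8 2 3 7 5 / 2 8 5 7 3 4 9 1 6 / 7 4 9 3 6 8 1 5 2 / 8 2 3 9 5 1 4 6 7 / 1 5 6 2 4 7 8 3 9 / 4 7 2 8 1 6 5 9 3 / 5 3 1 4 7 9 6 2 8 / 6 9 8 5 2 3 7 4 1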